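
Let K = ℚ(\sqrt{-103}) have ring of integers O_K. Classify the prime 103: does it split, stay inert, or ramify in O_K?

ramified — (103) = 𝔭²

d = -103 ≡ 1 (mod 4), so O_K = ℤ[(1+√-103)/2] and disc(K) = d = -103.
103 divides disc(K) = -103, so 103 ramifies.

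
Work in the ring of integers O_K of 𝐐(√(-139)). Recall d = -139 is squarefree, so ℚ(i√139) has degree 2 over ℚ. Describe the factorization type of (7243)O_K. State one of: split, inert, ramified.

Since -139 ≡ 1 mod 4, the ring of integers is ℤ[(1+√-139)/2] with discriminant -139.
7243 ∤ -139, so 7243 is unramified.
Legendre symbol by Euler's criterion: (-139/7243) ≡ (-139)^3621 ≡ 7242 (mod 7243), i.e. (-139/7243) = -1.
(-139/7243) = -1, so 7243 is inert.

p is inert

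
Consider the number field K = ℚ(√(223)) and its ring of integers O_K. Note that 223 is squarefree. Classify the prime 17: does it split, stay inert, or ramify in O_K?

Since 223 ≢ 1 mod 4, the ring of integers is ℤ[√223] with discriminant 4·223 = 892.
17 ∤ 892, so 17 is unramified.
Compute (223/17) via Euler: 2^((17-1)/2) mod 17 = 1, so (223/17) = 1.
d is a quadratic residue mod p, hence 17 splits in O_K.

split — (17) = 𝔭₁𝔭₂ with 𝔭₁ ≠ 𝔭₂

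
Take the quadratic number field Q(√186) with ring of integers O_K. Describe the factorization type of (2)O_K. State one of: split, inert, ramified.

186 mod 4 = 2, hence disc K = 4·186 = 744 and O_K = ℤ[√186].
Ramification test: 2 | 744. The prime 2 ramifies in K.

ramified — (2) = 𝔭²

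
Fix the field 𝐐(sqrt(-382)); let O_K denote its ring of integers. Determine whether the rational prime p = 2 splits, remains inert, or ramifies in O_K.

Since -382 ≢ 1 mod 4, the ring of integers is ℤ[√-382] with discriminant 4·(-382) = -1528.
disc(K) = -1528 = 2·(-764), so p = 2 is ramified.

ramified — (2) = 𝔭²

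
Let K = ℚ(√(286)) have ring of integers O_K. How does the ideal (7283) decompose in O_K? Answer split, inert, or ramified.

p splits

286 mod 4 = 2, hence disc K = 4·286 = 1144 and O_K = ℤ[√286].
7283 ∤ 1144, so 7283 is unramified.
Legendre symbol by Euler's criterion: (286/7283) ≡ 286^3641 ≡ 1 (mod 7283), i.e. (286/7283) = 1.
d is a quadratic residue mod p, hence 7283 splits in O_K.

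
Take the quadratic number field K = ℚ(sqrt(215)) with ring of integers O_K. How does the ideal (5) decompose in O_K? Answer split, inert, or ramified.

Since 215 ≢ 1 mod 4, the ring of integers is ℤ[√215] with discriminant 4·215 = 860.
disc(K) = 860 = 5·172, so p = 5 is ramified.

p ramifies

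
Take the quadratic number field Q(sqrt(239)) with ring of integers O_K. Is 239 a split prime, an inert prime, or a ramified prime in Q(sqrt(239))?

239 is ramified

d = 239 ≡ 3 (mod 4), so O_K = ℤ[√239] and disc(K) = 4d = 956.
disc(K) = 956 = 239·4, so p = 239 is ramified.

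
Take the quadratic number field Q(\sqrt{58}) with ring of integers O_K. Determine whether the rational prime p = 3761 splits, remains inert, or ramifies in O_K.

Since 58 ≢ 1 mod 4, the ring of integers is ℤ[√58] with discriminant 4·58 = 232.
3761 ∤ 232, so 3761 is unramified.
(58/3761) = 58^1880 mod 3761 = 1, giving Legendre symbol 1.
(58/3761) = 1, so 3761 splits.

splits completely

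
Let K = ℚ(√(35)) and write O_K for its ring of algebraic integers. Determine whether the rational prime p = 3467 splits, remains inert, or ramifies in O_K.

3467 splits in O_K

35 mod 4 = 3, hence disc K = 4·35 = 140 and O_K = ℤ[√35].
disc(K) = 140 is not divisible by 3467; 3467 is unramified.
Legendre symbol by Euler's criterion: (35/3467) ≡ 35^1733 ≡ 1 (mod 3467), i.e. (35/3467) = 1.
(35/3467) = 1, so 3467 splits.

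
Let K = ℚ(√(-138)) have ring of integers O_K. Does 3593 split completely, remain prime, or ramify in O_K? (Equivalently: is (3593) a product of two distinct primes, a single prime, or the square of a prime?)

3593 splits in O_K

Since -138 ≢ 1 mod 4, the ring of integers is ℤ[√-138] with discriminant 4·(-138) = -552.
disc(K) = -552 is not divisible by 3593; 3593 is unramified.
Compute (-138/3593) via Euler: 3455^((3593-1)/2) mod 3593 = 1, so (-138/3593) = 1.
Legendre symbol 1 ⇒ 3593 is split.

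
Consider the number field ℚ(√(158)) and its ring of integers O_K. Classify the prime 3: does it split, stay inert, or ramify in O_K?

3 remains inert

158 mod 4 = 2, hence disc K = 4·158 = 632 and O_K = ℤ[√158].
Since gcd(3, 632) = 1 the prime 3 does not ramify.
(158/3) = 2^1 mod 3 = 2, giving Legendre symbol -1.
Legendre symbol -1 ⇒ 3 is inert.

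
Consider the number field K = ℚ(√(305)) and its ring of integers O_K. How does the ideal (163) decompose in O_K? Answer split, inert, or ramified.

Since 305 ≡ 1 mod 4, the ring of integers is ℤ[(1+√305)/2] with discriminant 305.
163 ∤ 305, so 163 is unramified.
Compute (305/163) via Euler: 142^((163-1)/2) mod 163 = 162, so (305/163) = -1.
Legendre symbol -1 ⇒ 163 is inert.

inert — (163) stays prime in O_K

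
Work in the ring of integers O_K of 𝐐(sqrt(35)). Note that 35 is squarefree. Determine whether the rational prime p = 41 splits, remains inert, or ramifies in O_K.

inert

35 mod 4 = 3, hence disc K = 4·35 = 140 and O_K = ℤ[√35].
disc(K) = 140 is not divisible by 41; 41 is unramified.
(35/41) = 35^20 mod 41 = 40, giving Legendre symbol -1.
d is a non-residue mod p, hence 41 remains inert in O_K.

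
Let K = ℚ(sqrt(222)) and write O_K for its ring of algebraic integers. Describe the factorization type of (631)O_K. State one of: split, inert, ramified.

d = 222 ≡ 2 (mod 4), so O_K = ℤ[√222] and disc(K) = 4d = 888.
631 ∤ 888, so 631 is unramified.
Compute (222/631) via Euler: 222^((631-1)/2) mod 631 = 1, so (222/631) = 1.
Legendre symbol 1 ⇒ 631 is split.

p splits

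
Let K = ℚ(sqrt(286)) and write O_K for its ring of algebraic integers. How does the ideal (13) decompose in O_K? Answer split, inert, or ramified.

ramifies in O_K

Since 286 ≢ 1 mod 4, the ring of integers is ℤ[√286] with discriminant 4·286 = 1144.
13 divides disc(K) = 1144, so 13 ramifies.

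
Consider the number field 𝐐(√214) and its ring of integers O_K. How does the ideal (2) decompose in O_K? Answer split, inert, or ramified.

Since 214 ≢ 1 mod 4, the ring of integers is ℤ[√214] with discriminant 4·214 = 856.
disc(K) = 856 = 2·428, so p = 2 is ramified.

2 is ramified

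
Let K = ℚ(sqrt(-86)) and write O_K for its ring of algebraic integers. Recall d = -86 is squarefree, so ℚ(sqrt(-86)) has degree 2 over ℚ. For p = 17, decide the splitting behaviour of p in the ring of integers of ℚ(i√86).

Since -86 ≢ 1 mod 4, the ring of integers is ℤ[√-86] with discriminant 4·(-86) = -344.
Since gcd(17, -344) = 1 the prime 17 does not ramify.
Euler's criterion: (-86)^8 mod 17 = 1. Thus (-86|17) = 1.
(-86/17) = 1, so 17 splits.

splits completely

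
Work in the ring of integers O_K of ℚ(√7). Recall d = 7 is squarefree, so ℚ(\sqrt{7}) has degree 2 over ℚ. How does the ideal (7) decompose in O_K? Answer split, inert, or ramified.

p ramifies

Since 7 ≢ 1 mod 4, the ring of integers is ℤ[√7] with discriminant 4·7 = 28.
Ramification test: 7 | 28. The prime 7 ramifies in K.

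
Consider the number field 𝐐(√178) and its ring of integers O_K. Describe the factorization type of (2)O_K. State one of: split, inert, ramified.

d = 178 ≡ 2 (mod 4), so O_K = ℤ[√178] and disc(K) = 4d = 712.
2 divides disc(K) = 712, so 2 ramifies.

2 is ramified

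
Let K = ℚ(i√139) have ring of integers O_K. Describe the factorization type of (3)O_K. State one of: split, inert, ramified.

Since -139 ≡ 1 mod 4, the ring of integers is ℤ[(1+√-139)/2] with discriminant -139.
disc(K) = -139 is not divisible by 3; 3 is unramified.
Legendre symbol by Euler's criterion: (-139/3) ≡ (-139)^1 ≡ 2 (mod 3), i.e. (-139/3) = -1.
Legendre symbol -1 ⇒ 3 is inert.

inert — (3) stays prime in O_K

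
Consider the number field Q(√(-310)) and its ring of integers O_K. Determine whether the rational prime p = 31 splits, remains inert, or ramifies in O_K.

-310 mod 4 = 2, hence disc K = 4·(-310) = -1240 and O_K = ℤ[√-310].
disc(K) = -1240 = 31·(-40), so p = 31 is ramified.

ramifies in O_K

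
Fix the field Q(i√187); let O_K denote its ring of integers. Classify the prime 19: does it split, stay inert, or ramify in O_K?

Since -187 ≡ 1 mod 4, the ring of integers is ℤ[(1+√-187)/2] with discriminant -187.
disc(K) = -187 is not divisible by 19; 19 is unramified.
Legendre symbol by Euler's criterion: (-187/19) ≡ (-187)^9 ≡ 18 (mod 19), i.e. (-187/19) = -1.
d is a non-residue mod p, hence 19 remains inert in O_K.

19 remains inert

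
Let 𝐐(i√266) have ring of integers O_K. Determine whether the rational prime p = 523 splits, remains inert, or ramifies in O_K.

d = -266 ≡ 2 (mod 4), so O_K = ℤ[√-266] and disc(K) = 4d = -1064.
Since gcd(523, -1064) = 1 the prime 523 does not ramify.
Compute (-266/523) via Euler: 257^((523-1)/2) mod 523 = 1, so (-266/523) = 1.
d is a quadratic residue mod p, hence 523 splits in O_K.

p splits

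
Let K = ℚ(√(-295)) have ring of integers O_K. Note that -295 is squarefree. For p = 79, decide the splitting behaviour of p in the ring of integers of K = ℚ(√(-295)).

splits completely

d = -295 ≡ 1 (mod 4), so O_K = ℤ[(1+√-295)/2] and disc(K) = d = -295.
Since gcd(79, -295) = 1 the prime 79 does not ramify.
Compute (-295/79) via Euler: 21^((79-1)/2) mod 79 = 1, so (-295/79) = 1.
d is a quadratic residue mod p, hence 79 splits in O_K.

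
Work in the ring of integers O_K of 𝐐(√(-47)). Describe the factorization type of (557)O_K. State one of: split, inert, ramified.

-47 mod 4 = 1, hence disc K = -47 and O_K = ℤ[(1+√-47)/2].
Since gcd(557, -47) = 1 the prime 557 does not ramify.
Euler's criterion: (-47)^278 mod 557 = 556. Thus (-47|557) = -1.
(-47/557) = -1, so 557 is inert.

p is inert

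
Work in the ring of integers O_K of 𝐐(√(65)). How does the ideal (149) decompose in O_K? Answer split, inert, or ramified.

inert

d = 65 ≡ 1 (mod 4), so O_K = ℤ[(1+√65)/2] and disc(K) = d = 65.
disc(K) = 65 is not divisible by 149; 149 is unramified.
Compute (65/149) via Euler: 65^((149-1)/2) mod 149 = 148, so (65/149) = -1.
Legendre symbol -1 ⇒ 149 is inert.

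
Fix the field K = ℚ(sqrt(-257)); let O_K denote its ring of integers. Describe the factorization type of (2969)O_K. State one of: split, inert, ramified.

remains prime (inert)

-257 mod 4 = 3, hence disc K = 4·(-257) = -1028 and O_K = ℤ[√-257].
2969 ∤ -1028, so 2969 is unramified.
Legendre symbol by Euler's criterion: (-257/2969) ≡ (-257)^1484 ≡ 2968 (mod 2969), i.e. (-257/2969) = -1.
Legendre symbol -1 ⇒ 2969 is inert.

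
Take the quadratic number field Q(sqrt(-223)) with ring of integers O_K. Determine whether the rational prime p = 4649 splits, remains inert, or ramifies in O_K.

p is inert

d = -223 ≡ 1 (mod 4), so O_K = ℤ[(1+√-223)/2] and disc(K) = d = -223.
Since gcd(4649, -223) = 1 the prime 4649 does not ramify.
Compute (-223/4649) via Euler: 4426^((4649-1)/2) mod 4649 = 4648, so (-223/4649) = -1.
d is a non-residue mod p, hence 4649 remains inert in O_K.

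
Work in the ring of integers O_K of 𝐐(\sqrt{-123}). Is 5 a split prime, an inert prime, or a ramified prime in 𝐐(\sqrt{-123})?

5 remains inert

Since -123 ≡ 1 mod 4, the ring of integers is ℤ[(1+√-123)/2] with discriminant -123.
disc(K) = -123 is not divisible by 5; 5 is unramified.
Euler's criterion: (-123)^2 mod 5 = 4. Thus (-123|5) = -1.
Legendre symbol -1 ⇒ 5 is inert.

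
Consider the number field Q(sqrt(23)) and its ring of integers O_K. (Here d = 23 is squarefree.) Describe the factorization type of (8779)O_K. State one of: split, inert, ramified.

23 mod 4 = 3, hence disc K = 4·23 = 92 and O_K = ℤ[√23].
Since gcd(8779, 92) = 1 the prime 8779 does not ramify.
Legendre symbol by Euler's criterion: (23/8779) ≡ 23^4389 ≡ 8778 (mod 8779), i.e. (23/8779) = -1.
Legendre symbol -1 ⇒ 8779 is inert.

inert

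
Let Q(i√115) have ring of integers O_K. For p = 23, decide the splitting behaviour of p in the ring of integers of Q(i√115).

d = -115 ≡ 1 (mod 4), so O_K = ℤ[(1+√-115)/2] and disc(K) = d = -115.
Ramification test: 23 | -115. The prime 23 ramifies in K.

ramified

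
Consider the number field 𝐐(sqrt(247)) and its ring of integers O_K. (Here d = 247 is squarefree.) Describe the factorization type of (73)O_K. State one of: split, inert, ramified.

Since 247 ≢ 1 mod 4, the ring of integers is ℤ[√247] with discriminant 4·247 = 988.
73 ∤ 988, so 73 is unramified.
Euler's criterion: 247^36 mod 73 = 72. Thus (247|73) = -1.
Legendre symbol -1 ⇒ 73 is inert.

inert — (73) stays prime in O_K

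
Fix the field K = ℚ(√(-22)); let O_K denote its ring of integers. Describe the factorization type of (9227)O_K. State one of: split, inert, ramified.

9227 remains inert

d = -22 ≡ 2 (mod 4), so O_K = ℤ[√-22] and disc(K) = 4d = -88.
9227 ∤ -88, so 9227 is unramified.
Legendre symbol by Euler's criterion: (-22/9227) ≡ (-22)^4613 ≡ 9226 (mod 9227), i.e. (-22/9227) = -1.
d is a non-residue mod p, hence 9227 remains inert in O_K.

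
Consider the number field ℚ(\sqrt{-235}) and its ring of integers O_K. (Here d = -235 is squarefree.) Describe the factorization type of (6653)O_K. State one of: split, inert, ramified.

p splits

Since -235 ≡ 1 mod 4, the ring of integers is ℤ[(1+√-235)/2] with discriminant -235.
disc(K) = -235 is not divisible by 6653; 6653 is unramified.
(-235/6653) = 6418^3326 mod 6653 = 1, giving Legendre symbol 1.
(-235/6653) = 1, so 6653 splits.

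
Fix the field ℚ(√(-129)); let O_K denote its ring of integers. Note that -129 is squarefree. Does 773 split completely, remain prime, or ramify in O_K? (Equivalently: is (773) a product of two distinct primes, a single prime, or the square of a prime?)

-129 mod 4 = 3, hence disc K = 4·(-129) = -516 and O_K = ℤ[√-129].
disc(K) = -516 is not divisible by 773; 773 is unramified.
Euler's criterion: (-129)^386 mod 773 = 1. Thus (-129|773) = 1.
Legendre symbol 1 ⇒ 773 is split.

split — (773) = 𝔭₁𝔭₂ with 𝔭₁ ≠ 𝔭₂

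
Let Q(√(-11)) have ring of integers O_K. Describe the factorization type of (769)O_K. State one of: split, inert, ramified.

inert — (769) stays prime in O_K

d = -11 ≡ 1 (mod 4), so O_K = ℤ[(1+√-11)/2] and disc(K) = d = -11.
disc(K) = -11 is not divisible by 769; 769 is unramified.
Euler's criterion: (-11)^384 mod 769 = 768. Thus (-11|769) = -1.
(-11/769) = -1, so 769 is inert.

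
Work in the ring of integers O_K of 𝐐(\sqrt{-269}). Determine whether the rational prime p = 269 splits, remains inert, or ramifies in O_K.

ramified

d = -269 ≡ 3 (mod 4), so O_K = ℤ[√-269] and disc(K) = 4d = -1076.
269 divides disc(K) = -1076, so 269 ramifies.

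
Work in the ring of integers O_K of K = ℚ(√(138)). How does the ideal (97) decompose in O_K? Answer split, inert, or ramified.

Since 138 ≢ 1 mod 4, the ring of integers is ℤ[√138] with discriminant 4·138 = 552.
97 ∤ 552, so 97 is unramified.
Legendre symbol by Euler's criterion: (138/97) ≡ 138^48 ≡ 96 (mod 97), i.e. (138/97) = -1.
d is a non-residue mod p, hence 97 remains inert in O_K.

inert — (97) stays prime in O_K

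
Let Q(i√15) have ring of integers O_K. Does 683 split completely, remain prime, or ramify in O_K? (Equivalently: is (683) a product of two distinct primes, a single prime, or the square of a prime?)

split — (683) = 𝔭₁𝔭₂ with 𝔭₁ ≠ 𝔭₂

Since -15 ≡ 1 mod 4, the ring of integers is ℤ[(1+√-15)/2] with discriminant -15.
683 ∤ -15, so 683 is unramified.
Euler's criterion: (-15)^341 mod 683 = 1. Thus (-15|683) = 1.
(-15/683) = 1, so 683 splits.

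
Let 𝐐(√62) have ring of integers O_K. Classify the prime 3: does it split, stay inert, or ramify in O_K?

62 mod 4 = 2, hence disc K = 4·62 = 248 and O_K = ℤ[√62].
Since gcd(3, 248) = 1 the prime 3 does not ramify.
(62/3) = 2^1 mod 3 = 2, giving Legendre symbol -1.
d is a non-residue mod p, hence 3 remains inert in O_K.

3 remains inert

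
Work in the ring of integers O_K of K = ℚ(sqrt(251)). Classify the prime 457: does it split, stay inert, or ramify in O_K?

inert — (457) stays prime in O_K

251 mod 4 = 3, hence disc K = 4·251 = 1004 and O_K = ℤ[√251].
457 ∤ 1004, so 457 is unramified.
Legendre symbol by Euler's criterion: (251/457) ≡ 251^228 ≡ 456 (mod 457), i.e. (251/457) = -1.
Legendre symbol -1 ⇒ 457 is inert.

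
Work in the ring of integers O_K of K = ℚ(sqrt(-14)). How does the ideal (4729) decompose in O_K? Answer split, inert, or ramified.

-14 mod 4 = 2, hence disc K = 4·(-14) = -56 and O_K = ℤ[√-14].
4729 ∤ -56, so 4729 is unramified.
Euler's criterion: (-14)^2364 mod 4729 = 1. Thus (-14|4729) = 1.
d is a quadratic residue mod p, hence 4729 splits in O_K.

splits completely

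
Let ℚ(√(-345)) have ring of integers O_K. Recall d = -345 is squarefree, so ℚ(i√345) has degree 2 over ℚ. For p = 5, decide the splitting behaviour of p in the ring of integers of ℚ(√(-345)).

d = -345 ≡ 3 (mod 4), so O_K = ℤ[√-345] and disc(K) = 4d = -1380.
disc(K) = -1380 = 5·(-276), so p = 5 is ramified.

ramifies in O_K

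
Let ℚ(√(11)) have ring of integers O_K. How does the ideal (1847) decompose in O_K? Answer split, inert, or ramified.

Since 11 ≢ 1 mod 4, the ring of integers is ℤ[√11] with discriminant 4·11 = 44.
1847 ∤ 44, so 1847 is unramified.
Euler's criterion: 11^923 mod 1847 = 1. Thus (11|1847) = 1.
d is a quadratic residue mod p, hence 1847 splits in O_K.

split — (1847) = 𝔭₁𝔭₂ with 𝔭₁ ≠ 𝔭₂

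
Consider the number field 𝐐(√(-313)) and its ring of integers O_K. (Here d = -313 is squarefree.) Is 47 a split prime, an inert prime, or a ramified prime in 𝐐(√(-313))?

splits completely

-313 mod 4 = 3, hence disc K = 4·(-313) = -1252 and O_K = ℤ[√-313].
Since gcd(47, -1252) = 1 the prime 47 does not ramify.
Legendre symbol by Euler's criterion: (-313/47) ≡ (-313)^23 ≡ 1 (mod 47), i.e. (-313/47) = 1.
d is a quadratic residue mod p, hence 47 splits in O_K.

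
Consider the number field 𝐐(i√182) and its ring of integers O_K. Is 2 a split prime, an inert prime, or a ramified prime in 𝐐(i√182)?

-182 mod 4 = 2, hence disc K = 4·(-182) = -728 and O_K = ℤ[√-182].
disc(K) = -728 = 2·(-364), so p = 2 is ramified.

2 is ramified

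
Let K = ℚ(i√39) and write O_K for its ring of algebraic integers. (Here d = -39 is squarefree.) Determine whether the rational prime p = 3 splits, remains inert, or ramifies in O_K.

p ramifies

Since -39 ≡ 1 mod 4, the ring of integers is ℤ[(1+√-39)/2] with discriminant -39.
disc(K) = -39 = 3·(-13), so p = 3 is ramified.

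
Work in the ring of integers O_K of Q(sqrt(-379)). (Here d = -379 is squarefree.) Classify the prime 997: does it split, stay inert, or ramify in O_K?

split

Since -379 ≡ 1 mod 4, the ring of integers is ℤ[(1+√-379)/2] with discriminant -379.
disc(K) = -379 is not divisible by 997; 997 is unramified.
Compute (-379/997) via Euler: 618^((997-1)/2) mod 997 = 1, so (-379/997) = 1.
Legendre symbol 1 ⇒ 997 is split.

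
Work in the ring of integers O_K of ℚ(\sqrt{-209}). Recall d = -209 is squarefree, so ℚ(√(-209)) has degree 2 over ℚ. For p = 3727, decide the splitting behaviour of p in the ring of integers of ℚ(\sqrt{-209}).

d = -209 ≡ 3 (mod 4), so O_K = ℤ[√-209] and disc(K) = 4d = -836.
3727 ∤ -836, so 3727 is unramified.
(-209/3727) = 3518^1863 mod 3727 = 1, giving Legendre symbol 1.
(-209/3727) = 1, so 3727 splits.

split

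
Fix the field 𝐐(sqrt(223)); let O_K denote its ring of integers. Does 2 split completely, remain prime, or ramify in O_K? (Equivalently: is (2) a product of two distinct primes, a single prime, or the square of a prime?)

p ramifies

d = 223 ≡ 3 (mod 4), so O_K = ℤ[√223] and disc(K) = 4d = 892.
2 divides disc(K) = 892, so 2 ramifies.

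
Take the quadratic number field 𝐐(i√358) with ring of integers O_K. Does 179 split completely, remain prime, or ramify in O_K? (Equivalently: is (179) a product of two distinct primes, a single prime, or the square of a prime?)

ramified

Since -358 ≢ 1 mod 4, the ring of integers is ℤ[√-358] with discriminant 4·(-358) = -1432.
disc(K) = -1432 = 179·(-8), so p = 179 is ramified.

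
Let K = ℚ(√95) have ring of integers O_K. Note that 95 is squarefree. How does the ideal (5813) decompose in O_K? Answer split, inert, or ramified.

Since 95 ≢ 1 mod 4, the ring of integers is ℤ[√95] with discriminant 4·95 = 380.
Since gcd(5813, 380) = 1 the prime 5813 does not ramify.
Compute (95/5813) via Euler: 95^((5813-1)/2) mod 5813 = 1, so (95/5813) = 1.
Legendre symbol 1 ⇒ 5813 is split.

split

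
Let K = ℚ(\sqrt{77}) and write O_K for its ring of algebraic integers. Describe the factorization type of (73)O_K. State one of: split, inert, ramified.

split

Since 77 ≡ 1 mod 4, the ring of integers is ℤ[(1+√77)/2] with discriminant 77.
Since gcd(73, 77) = 1 the prime 73 does not ramify.
Compute (77/73) via Euler: 4^((73-1)/2) mod 73 = 1, so (77/73) = 1.
d is a quadratic residue mod p, hence 73 splits in O_K.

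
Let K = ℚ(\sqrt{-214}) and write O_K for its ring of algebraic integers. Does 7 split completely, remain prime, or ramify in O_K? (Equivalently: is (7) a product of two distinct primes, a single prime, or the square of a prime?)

inert

Since -214 ≢ 1 mod 4, the ring of integers is ℤ[√-214] with discriminant 4·(-214) = -856.
disc(K) = -856 is not divisible by 7; 7 is unramified.
Euler's criterion: (-214)^3 mod 7 = 6. Thus (-214|7) = -1.
Legendre symbol -1 ⇒ 7 is inert.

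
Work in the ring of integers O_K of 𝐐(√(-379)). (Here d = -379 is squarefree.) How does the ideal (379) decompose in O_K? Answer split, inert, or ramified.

ramified

-379 mod 4 = 1, hence disc K = -379 and O_K = ℤ[(1+√-379)/2].
disc(K) = -379 = 379·(-1), so p = 379 is ramified.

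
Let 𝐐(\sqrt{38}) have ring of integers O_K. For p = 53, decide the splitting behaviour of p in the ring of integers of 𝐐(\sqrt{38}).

53 splits in O_K

38 mod 4 = 2, hence disc K = 4·38 = 152 and O_K = ℤ[√38].
disc(K) = 152 is not divisible by 53; 53 is unramified.
(38/53) = 38^26 mod 53 = 1, giving Legendre symbol 1.
Legendre symbol 1 ⇒ 53 is split.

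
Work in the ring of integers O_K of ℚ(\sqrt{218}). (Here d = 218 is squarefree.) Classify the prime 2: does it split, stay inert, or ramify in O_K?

ramified

Since 218 ≢ 1 mod 4, the ring of integers is ℤ[√218] with discriminant 4·218 = 872.
Ramification test: 2 | 872. The prime 2 ramifies in K.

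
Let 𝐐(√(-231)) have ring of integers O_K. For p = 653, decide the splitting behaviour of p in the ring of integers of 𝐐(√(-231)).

d = -231 ≡ 1 (mod 4), so O_K = ℤ[(1+√-231)/2] and disc(K) = d = -231.
disc(K) = -231 is not divisible by 653; 653 is unramified.
Legendre symbol by Euler's criterion: (-231/653) ≡ (-231)^326 ≡ 652 (mod 653), i.e. (-231/653) = -1.
Legendre symbol -1 ⇒ 653 is inert.

inert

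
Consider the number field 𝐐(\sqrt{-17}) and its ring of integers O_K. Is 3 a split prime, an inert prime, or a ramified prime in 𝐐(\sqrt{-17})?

Since -17 ≢ 1 mod 4, the ring of integers is ℤ[√-17] with discriminant 4·(-17) = -68.
3 ∤ -68, so 3 is unramified.
Euler's criterion: (-17)^1 mod 3 = 1. Thus (-17|3) = 1.
Legendre symbol 1 ⇒ 3 is split.

split — (3) = 𝔭₁𝔭₂ with 𝔭₁ ≠ 𝔭₂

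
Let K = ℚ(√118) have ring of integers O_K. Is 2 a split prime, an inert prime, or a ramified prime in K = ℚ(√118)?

ramified

d = 118 ≡ 2 (mod 4), so O_K = ℤ[√118] and disc(K) = 4d = 472.
2 divides disc(K) = 472, so 2 ramifies.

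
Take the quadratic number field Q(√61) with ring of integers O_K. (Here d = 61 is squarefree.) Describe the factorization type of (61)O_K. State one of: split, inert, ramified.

61 is ramified

d = 61 ≡ 1 (mod 4), so O_K = ℤ[(1+√61)/2] and disc(K) = d = 61.
Ramification test: 61 | 61. The prime 61 ramifies in K.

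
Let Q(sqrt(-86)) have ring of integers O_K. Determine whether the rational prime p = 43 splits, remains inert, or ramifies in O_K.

-86 mod 4 = 2, hence disc K = 4·(-86) = -344 and O_K = ℤ[√-86].
disc(K) = -344 = 43·(-8), so p = 43 is ramified.

ramifies in O_K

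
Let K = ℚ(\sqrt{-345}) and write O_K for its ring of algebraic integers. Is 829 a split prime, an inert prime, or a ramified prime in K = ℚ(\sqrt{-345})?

Since -345 ≢ 1 mod 4, the ring of integers is ℤ[√-345] with discriminant 4·(-345) = -1380.
829 ∤ -1380, so 829 is unramified.
Legendre symbol by Euler's criterion: (-345/829) ≡ (-345)^414 ≡ 1 (mod 829), i.e. (-345/829) = 1.
(-345/829) = 1, so 829 splits.

splits completely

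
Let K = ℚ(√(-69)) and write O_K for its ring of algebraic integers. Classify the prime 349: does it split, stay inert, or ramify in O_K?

d = -69 ≡ 3 (mod 4), so O_K = ℤ[√-69] and disc(K) = 4d = -276.
disc(K) = -276 is not divisible by 349; 349 is unramified.
Euler's criterion: (-69)^174 mod 349 = 1. Thus (-69|349) = 1.
Legendre symbol 1 ⇒ 349 is split.

split — (349) = 𝔭₁𝔭₂ with 𝔭₁ ≠ 𝔭₂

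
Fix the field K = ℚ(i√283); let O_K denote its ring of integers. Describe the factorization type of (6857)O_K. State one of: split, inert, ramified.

-283 mod 4 = 1, hence disc K = -283 and O_K = ℤ[(1+√-283)/2].
disc(K) = -283 is not divisible by 6857; 6857 is unramified.
Compute (-283/6857) via Euler: 6574^((6857-1)/2) mod 6857 = 6856, so (-283/6857) = -1.
(-283/6857) = -1, so 6857 is inert.

inert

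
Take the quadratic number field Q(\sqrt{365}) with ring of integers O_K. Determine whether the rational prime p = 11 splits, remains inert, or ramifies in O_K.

p is inert

d = 365 ≡ 1 (mod 4), so O_K = ℤ[(1+√365)/2] and disc(K) = d = 365.
disc(K) = 365 is not divisible by 11; 11 is unramified.
Legendre symbol by Euler's criterion: (365/11) ≡ 365^5 ≡ 10 (mod 11), i.e. (365/11) = -1.
Legendre symbol -1 ⇒ 11 is inert.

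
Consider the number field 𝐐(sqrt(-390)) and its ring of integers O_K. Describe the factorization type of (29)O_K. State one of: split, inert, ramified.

d = -390 ≡ 2 (mod 4), so O_K = ℤ[√-390] and disc(K) = 4d = -1560.
Since gcd(29, -1560) = 1 the prime 29 does not ramify.
(-390/29) = 16^14 mod 29 = 1, giving Legendre symbol 1.
(-390/29) = 1, so 29 splits.

p splits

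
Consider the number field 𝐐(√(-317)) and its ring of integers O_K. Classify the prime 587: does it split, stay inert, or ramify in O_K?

Since -317 ≢ 1 mod 4, the ring of integers is ℤ[√-317] with discriminant 4·(-317) = -1268.
disc(K) = -1268 is not divisible by 587; 587 is unramified.
Euler's criterion: (-317)^293 mod 587 = 1. Thus (-317|587) = 1.
Legendre symbol 1 ⇒ 587 is split.

splits completely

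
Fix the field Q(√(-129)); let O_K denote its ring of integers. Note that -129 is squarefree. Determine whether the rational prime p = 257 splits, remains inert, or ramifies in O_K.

split — (257) = 𝔭₁𝔭₂ with 𝔭₁ ≠ 𝔭₂

d = -129 ≡ 3 (mod 4), so O_K = ℤ[√-129] and disc(K) = 4d = -516.
Since gcd(257, -516) = 1 the prime 257 does not ramify.
Legendre symbol by Euler's criterion: (-129/257) ≡ (-129)^128 ≡ 1 (mod 257), i.e. (-129/257) = 1.
(-129/257) = 1, so 257 splits.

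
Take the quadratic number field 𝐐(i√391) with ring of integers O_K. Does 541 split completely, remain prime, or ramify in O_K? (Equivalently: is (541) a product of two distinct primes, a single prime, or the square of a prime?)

d = -391 ≡ 1 (mod 4), so O_K = ℤ[(1+√-391)/2] and disc(K) = d = -391.
541 ∤ -391, so 541 is unramified.
Euler's criterion: (-391)^270 mod 541 = 540. Thus (-391|541) = -1.
(-391/541) = -1, so 541 is inert.

remains prime (inert)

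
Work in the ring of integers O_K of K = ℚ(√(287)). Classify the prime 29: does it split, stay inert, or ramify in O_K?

remains prime (inert)

d = 287 ≡ 3 (mod 4), so O_K = ℤ[√287] and disc(K) = 4d = 1148.
Since gcd(29, 1148) = 1 the prime 29 does not ramify.
Legendre symbol by Euler's criterion: (287/29) ≡ 287^14 ≡ 28 (mod 29), i.e. (287/29) = -1.
d is a non-residue mod p, hence 29 remains inert in O_K.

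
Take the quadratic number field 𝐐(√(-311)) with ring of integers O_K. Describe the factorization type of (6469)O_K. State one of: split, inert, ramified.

split — (6469) = 𝔭₁𝔭₂ with 𝔭₁ ≠ 𝔭₂

d = -311 ≡ 1 (mod 4), so O_K = ℤ[(1+√-311)/2] and disc(K) = d = -311.
Since gcd(6469, -311) = 1 the prime 6469 does not ramify.
(-311/6469) = 6158^3234 mod 6469 = 1, giving Legendre symbol 1.
Legendre symbol 1 ⇒ 6469 is split.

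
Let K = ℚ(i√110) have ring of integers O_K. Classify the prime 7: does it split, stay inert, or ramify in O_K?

Since -110 ≢ 1 mod 4, the ring of integers is ℤ[√-110] with discriminant 4·(-110) = -440.
disc(K) = -440 is not divisible by 7; 7 is unramified.
Legendre symbol by Euler's criterion: (-110/7) ≡ (-110)^3 ≡ 1 (mod 7), i.e. (-110/7) = 1.
(-110/7) = 1, so 7 splits.

7 splits in O_K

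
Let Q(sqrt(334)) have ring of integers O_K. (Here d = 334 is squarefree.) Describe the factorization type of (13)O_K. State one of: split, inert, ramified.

split — (13) = 𝔭₁𝔭₂ with 𝔭₁ ≠ 𝔭₂

Since 334 ≢ 1 mod 4, the ring of integers is ℤ[√334] with discriminant 4·334 = 1336.
Since gcd(13, 1336) = 1 the prime 13 does not ramify.
Compute (334/13) via Euler: 9^((13-1)/2) mod 13 = 1, so (334/13) = 1.
d is a quadratic residue mod p, hence 13 splits in O_K.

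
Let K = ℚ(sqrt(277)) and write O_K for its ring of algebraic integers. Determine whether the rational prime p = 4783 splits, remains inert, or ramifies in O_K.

p splits

Since 277 ≡ 1 mod 4, the ring of integers is ℤ[(1+√277)/2] with discriminant 277.
4783 ∤ 277, so 4783 is unramified.
Compute (277/4783) via Euler: 277^((4783-1)/2) mod 4783 = 1, so (277/4783) = 1.
Legendre symbol 1 ⇒ 4783 is split.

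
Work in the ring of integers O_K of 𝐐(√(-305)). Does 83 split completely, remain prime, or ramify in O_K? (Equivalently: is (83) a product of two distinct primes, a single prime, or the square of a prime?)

83 splits in O_K

Since -305 ≢ 1 mod 4, the ring of integers is ℤ[√-305] with discriminant 4·(-305) = -1220.
Since gcd(83, -1220) = 1 the prime 83 does not ramify.
Euler's criterion: (-305)^41 mod 83 = 1. Thus (-305|83) = 1.
d is a quadratic residue mod p, hence 83 splits in O_K.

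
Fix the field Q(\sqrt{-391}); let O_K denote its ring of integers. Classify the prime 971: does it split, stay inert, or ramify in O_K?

-391 mod 4 = 1, hence disc K = -391 and O_K = ℤ[(1+√-391)/2].
971 ∤ -391, so 971 is unramified.
(-391/971) = 580^485 mod 971 = 970, giving Legendre symbol -1.
d is a non-residue mod p, hence 971 remains inert in O_K.

971 remains inert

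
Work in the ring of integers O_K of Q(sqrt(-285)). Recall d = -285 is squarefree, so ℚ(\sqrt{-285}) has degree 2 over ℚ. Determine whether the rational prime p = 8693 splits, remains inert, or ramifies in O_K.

p is inert

Since -285 ≢ 1 mod 4, the ring of integers is ℤ[√-285] with discriminant 4·(-285) = -1140.
disc(K) = -1140 is not divisible by 8693; 8693 is unramified.
Legendre symbol by Euler's criterion: (-285/8693) ≡ (-285)^4346 ≡ 8692 (mod 8693), i.e. (-285/8693) = -1.
d is a non-residue mod p, hence 8693 remains inert in O_K.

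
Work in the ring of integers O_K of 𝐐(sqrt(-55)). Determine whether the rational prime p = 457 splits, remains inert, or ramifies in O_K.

d = -55 ≡ 1 (mod 4), so O_K = ℤ[(1+√-55)/2] and disc(K) = d = -55.
disc(K) = -55 is not divisible by 457; 457 is unramified.
Compute (-55/457) via Euler: 402^((457-1)/2) mod 457 = 1, so (-55/457) = 1.
(-55/457) = 1, so 457 splits.

p splits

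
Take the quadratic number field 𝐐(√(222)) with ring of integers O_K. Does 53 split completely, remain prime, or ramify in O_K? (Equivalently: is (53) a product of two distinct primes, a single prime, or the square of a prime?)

Since 222 ≢ 1 mod 4, the ring of integers is ℤ[√222] with discriminant 4·222 = 888.
disc(K) = 888 is not divisible by 53; 53 is unramified.
Legendre symbol by Euler's criterion: (222/53) ≡ 222^26 ≡ 1 (mod 53), i.e. (222/53) = 1.
(222/53) = 1, so 53 splits.

split — (53) = 𝔭₁𝔭₂ with 𝔭₁ ≠ 𝔭₂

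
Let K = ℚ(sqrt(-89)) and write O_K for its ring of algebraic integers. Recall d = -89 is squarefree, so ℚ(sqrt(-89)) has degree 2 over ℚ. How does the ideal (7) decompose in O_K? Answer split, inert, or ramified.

split — (7) = 𝔭₁𝔭₂ with 𝔭₁ ≠ 𝔭₂

Since -89 ≢ 1 mod 4, the ring of integers is ℤ[√-89] with discriminant 4·(-89) = -356.
Since gcd(7, -356) = 1 the prime 7 does not ramify.
Compute (-89/7) via Euler: 2^((7-1)/2) mod 7 = 1, so (-89/7) = 1.
(-89/7) = 1, so 7 splits.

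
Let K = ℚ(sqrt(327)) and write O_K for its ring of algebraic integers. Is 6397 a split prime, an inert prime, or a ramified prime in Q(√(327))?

d = 327 ≡ 3 (mod 4), so O_K = ℤ[√327] and disc(K) = 4d = 1308.
6397 ∤ 1308, so 6397 is unramified.
Legendre symbol by Euler's criterion: (327/6397) ≡ 327^3198 ≡ 1 (mod 6397), i.e. (327/6397) = 1.
d is a quadratic residue mod p, hence 6397 splits in O_K.

split — (6397) = 𝔭₁𝔭₂ with 𝔭₁ ≠ 𝔭₂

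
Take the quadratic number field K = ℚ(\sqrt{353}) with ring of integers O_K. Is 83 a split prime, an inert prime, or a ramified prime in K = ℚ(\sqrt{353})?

83 splits in O_K

353 mod 4 = 1, hence disc K = 353 and O_K = ℤ[(1+√353)/2].
83 ∤ 353, so 83 is unramified.
Legendre symbol by Euler's criterion: (353/83) ≡ 353^41 ≡ 1 (mod 83), i.e. (353/83) = 1.
(353/83) = 1, so 83 splits.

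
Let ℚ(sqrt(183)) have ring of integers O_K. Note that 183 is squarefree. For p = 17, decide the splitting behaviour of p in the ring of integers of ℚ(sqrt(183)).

p splits

Since 183 ≢ 1 mod 4, the ring of integers is ℤ[√183] with discriminant 4·183 = 732.
Since gcd(17, 732) = 1 the prime 17 does not ramify.
Compute (183/17) via Euler: 13^((17-1)/2) mod 17 = 1, so (183/17) = 1.
Legendre symbol 1 ⇒ 17 is split.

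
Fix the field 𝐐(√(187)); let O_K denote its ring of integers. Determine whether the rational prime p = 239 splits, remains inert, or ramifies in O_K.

split

d = 187 ≡ 3 (mod 4), so O_K = ℤ[√187] and disc(K) = 4d = 748.
239 ∤ 748, so 239 is unramified.
Compute (187/239) via Euler: 187^((239-1)/2) mod 239 = 1, so (187/239) = 1.
d is a quadratic residue mod p, hence 239 splits in O_K.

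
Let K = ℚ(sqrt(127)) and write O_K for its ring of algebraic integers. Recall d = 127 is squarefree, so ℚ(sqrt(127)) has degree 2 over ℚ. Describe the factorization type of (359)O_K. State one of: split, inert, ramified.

d = 127 ≡ 3 (mod 4), so O_K = ℤ[√127] and disc(K) = 4d = 508.
disc(K) = 508 is not divisible by 359; 359 is unramified.
Legendre symbol by Euler's criterion: (127/359) ≡ 127^179 ≡ 1 (mod 359), i.e. (127/359) = 1.
(127/359) = 1, so 359 splits.

splits completely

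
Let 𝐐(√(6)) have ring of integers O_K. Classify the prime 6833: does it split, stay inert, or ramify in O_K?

6833 remains inert

d = 6 ≡ 2 (mod 4), so O_K = ℤ[√6] and disc(K) = 4d = 24.
disc(K) = 24 is not divisible by 6833; 6833 is unramified.
(6/6833) = 6^3416 mod 6833 = 6832, giving Legendre symbol -1.
Legendre symbol -1 ⇒ 6833 is inert.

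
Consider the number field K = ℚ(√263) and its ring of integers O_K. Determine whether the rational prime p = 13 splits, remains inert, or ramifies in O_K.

Since 263 ≢ 1 mod 4, the ring of integers is ℤ[√263] with discriminant 4·263 = 1052.
Since gcd(13, 1052) = 1 the prime 13 does not ramify.
Euler's criterion: 263^6 mod 13 = 1. Thus (263|13) = 1.
(263/13) = 1, so 13 splits.

split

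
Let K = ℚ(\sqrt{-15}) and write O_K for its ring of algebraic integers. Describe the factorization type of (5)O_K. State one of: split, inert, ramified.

ramified — (5) = 𝔭²

d = -15 ≡ 1 (mod 4), so O_K = ℤ[(1+√-15)/2] and disc(K) = d = -15.
5 divides disc(K) = -15, so 5 ramifies.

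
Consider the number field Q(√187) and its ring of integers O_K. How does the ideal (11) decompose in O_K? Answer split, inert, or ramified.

187 mod 4 = 3, hence disc K = 4·187 = 748 and O_K = ℤ[√187].
11 divides disc(K) = 748, so 11 ramifies.

11 is ramified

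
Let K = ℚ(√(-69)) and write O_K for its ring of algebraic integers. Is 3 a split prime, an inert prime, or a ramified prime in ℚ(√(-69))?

3 is ramified

Since -69 ≢ 1 mod 4, the ring of integers is ℤ[√-69] with discriminant 4·(-69) = -276.
disc(K) = -276 = 3·(-92), so p = 3 is ramified.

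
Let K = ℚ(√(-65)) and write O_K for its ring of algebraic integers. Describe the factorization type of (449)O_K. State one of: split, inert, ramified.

Since -65 ≢ 1 mod 4, the ring of integers is ℤ[√-65] with discriminant 4·(-65) = -260.
Since gcd(449, -260) = 1 the prime 449 does not ramify.
(-65/449) = 384^224 mod 449 = 448, giving Legendre symbol -1.
(-65/449) = -1, so 449 is inert.

449 remains inert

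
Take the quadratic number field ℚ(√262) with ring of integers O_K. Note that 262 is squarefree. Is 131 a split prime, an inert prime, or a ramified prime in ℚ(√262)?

Since 262 ≢ 1 mod 4, the ring of integers is ℤ[√262] with discriminant 4·262 = 1048.
disc(K) = 1048 = 131·8, so p = 131 is ramified.

p ramifies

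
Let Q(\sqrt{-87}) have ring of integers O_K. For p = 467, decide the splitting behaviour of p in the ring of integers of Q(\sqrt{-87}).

-87 mod 4 = 1, hence disc K = -87 and O_K = ℤ[(1+√-87)/2].
467 ∤ -87, so 467 is unramified.
(-87/467) = 380^233 mod 467 = 1, giving Legendre symbol 1.
Legendre symbol 1 ⇒ 467 is split.

467 splits in O_K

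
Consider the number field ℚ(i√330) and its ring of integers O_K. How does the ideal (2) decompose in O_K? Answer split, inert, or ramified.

-330 mod 4 = 2, hence disc K = 4·(-330) = -1320 and O_K = ℤ[√-330].
2 divides disc(K) = -1320, so 2 ramifies.

p ramifies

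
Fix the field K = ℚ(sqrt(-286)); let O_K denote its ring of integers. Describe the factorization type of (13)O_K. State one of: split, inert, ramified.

d = -286 ≡ 2 (mod 4), so O_K = ℤ[√-286] and disc(K) = 4d = -1144.
13 divides disc(K) = -1144, so 13 ramifies.

ramified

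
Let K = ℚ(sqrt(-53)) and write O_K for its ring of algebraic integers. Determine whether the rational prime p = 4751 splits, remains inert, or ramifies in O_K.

split — (4751) = 𝔭₁𝔭₂ with 𝔭₁ ≠ 𝔭₂

-53 mod 4 = 3, hence disc K = 4·(-53) = -212 and O_K = ℤ[√-53].
4751 ∤ -212, so 4751 is unramified.
Legendre symbol by Euler's criterion: (-53/4751) ≡ (-53)^2375 ≡ 1 (mod 4751), i.e. (-53/4751) = 1.
(-53/4751) = 1, so 4751 splits.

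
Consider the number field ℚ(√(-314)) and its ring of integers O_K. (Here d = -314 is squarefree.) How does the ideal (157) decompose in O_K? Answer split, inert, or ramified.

Since -314 ≢ 1 mod 4, the ring of integers is ℤ[√-314] with discriminant 4·(-314) = -1256.
157 divides disc(K) = -1256, so 157 ramifies.

ramified — (157) = 𝔭²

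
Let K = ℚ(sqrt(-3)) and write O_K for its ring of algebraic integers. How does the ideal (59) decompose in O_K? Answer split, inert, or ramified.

remains prime (inert)

-3 mod 4 = 1, hence disc K = -3 and O_K = ℤ[(1+√-3)/2].
Since gcd(59, -3) = 1 the prime 59 does not ramify.
(-3/59) = 56^29 mod 59 = 58, giving Legendre symbol -1.
(-3/59) = -1, so 59 is inert.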